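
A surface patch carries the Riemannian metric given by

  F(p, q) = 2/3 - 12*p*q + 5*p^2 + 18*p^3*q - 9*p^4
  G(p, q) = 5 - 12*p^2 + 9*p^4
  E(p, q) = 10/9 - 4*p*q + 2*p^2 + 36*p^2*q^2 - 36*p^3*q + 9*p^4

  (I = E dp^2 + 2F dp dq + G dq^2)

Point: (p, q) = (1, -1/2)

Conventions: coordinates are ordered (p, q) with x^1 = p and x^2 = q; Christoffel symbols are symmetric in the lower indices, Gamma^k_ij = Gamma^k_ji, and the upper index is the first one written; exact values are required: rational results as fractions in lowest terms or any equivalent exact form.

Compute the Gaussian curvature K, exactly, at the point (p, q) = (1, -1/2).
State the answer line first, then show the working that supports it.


Answer: K = -2916/143641

E = 370/9, F = -19/3, G = 2, EG - F^2 = 379/9 at the point
E_p = 114, E_q = -76, F_p = -47, F_q = 6, G_p = 12, G_q = 0
E_qq = 72, F_pq = 42, G_pp = 84
By Brioschi, K is (det M1 - det M2) divided by (EG - F^2) squared.
M1 = [[-E_qq/2 + F_pq - G_pp/2, E_p/2, F_p - E_q/2], [F_q - G_p/2, E, F], [G_q/2, F, G]] = [[-36, 57, -9], [0, 370/9, -19/3], [0, -19/3, 2]]; det M1 = -1516
M2 = [[0, E_q/2, G_p/2], [E_q/2, E, F], [G_p/2, F, G]] = [[0, -38, 6], [-38, 370/9, -19/3], [6, -19/3, 2]]; det M2 = -1480
det M1 - det M2 = -36; K = -36 / (379/9)^2 = -2916/143641


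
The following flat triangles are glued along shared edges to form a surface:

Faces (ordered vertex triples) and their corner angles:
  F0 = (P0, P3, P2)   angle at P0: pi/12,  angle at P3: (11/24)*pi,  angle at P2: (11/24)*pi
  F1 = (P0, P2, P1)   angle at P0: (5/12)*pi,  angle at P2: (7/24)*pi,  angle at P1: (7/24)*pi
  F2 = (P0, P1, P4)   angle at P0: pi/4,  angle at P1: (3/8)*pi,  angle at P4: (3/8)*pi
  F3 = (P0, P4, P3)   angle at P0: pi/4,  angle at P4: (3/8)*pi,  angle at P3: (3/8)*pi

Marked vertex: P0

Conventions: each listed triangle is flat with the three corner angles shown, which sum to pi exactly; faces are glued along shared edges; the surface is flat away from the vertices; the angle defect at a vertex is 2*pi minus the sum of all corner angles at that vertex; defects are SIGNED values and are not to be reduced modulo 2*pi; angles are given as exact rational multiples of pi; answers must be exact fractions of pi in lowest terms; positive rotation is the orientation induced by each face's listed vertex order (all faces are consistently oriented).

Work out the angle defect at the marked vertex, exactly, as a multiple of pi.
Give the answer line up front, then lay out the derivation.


Answer: defect(P0) = pi

Sum of corner angles at P0: pi
defect = 2*pi - pi


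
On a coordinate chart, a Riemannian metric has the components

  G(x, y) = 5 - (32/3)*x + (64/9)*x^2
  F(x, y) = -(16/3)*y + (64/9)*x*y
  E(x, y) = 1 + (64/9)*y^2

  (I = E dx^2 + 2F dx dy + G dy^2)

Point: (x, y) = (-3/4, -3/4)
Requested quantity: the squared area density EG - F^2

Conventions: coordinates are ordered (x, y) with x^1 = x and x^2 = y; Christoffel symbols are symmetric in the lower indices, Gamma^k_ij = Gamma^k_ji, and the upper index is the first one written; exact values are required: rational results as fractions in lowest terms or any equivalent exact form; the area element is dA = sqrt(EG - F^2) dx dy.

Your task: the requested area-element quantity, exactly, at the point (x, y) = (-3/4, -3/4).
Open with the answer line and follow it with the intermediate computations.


Answer: EG - F^2 = 21

E = 5, F = 8, G = 17; EG - F^2 = 21


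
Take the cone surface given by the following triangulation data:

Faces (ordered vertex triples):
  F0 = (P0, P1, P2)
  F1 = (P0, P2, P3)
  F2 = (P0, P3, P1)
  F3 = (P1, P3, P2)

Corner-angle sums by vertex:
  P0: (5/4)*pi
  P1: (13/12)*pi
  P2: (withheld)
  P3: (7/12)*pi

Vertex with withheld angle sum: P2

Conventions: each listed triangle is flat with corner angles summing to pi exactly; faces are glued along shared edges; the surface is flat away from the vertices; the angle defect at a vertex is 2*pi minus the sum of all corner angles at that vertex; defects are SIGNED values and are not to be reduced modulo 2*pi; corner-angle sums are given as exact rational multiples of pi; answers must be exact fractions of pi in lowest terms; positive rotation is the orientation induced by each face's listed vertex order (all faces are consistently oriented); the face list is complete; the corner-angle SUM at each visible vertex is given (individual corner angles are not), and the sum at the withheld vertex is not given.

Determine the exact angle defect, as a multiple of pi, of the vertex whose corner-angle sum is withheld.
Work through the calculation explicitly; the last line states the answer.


V = 4, E = 6, F = 4; chi = V - E + F = 2
Gauss-Bonnet: total defect = 2*pi*chi = 4*pi; visible defects sum to (37/12)*pi

Answer: defect(P2) = (11/12)*pi


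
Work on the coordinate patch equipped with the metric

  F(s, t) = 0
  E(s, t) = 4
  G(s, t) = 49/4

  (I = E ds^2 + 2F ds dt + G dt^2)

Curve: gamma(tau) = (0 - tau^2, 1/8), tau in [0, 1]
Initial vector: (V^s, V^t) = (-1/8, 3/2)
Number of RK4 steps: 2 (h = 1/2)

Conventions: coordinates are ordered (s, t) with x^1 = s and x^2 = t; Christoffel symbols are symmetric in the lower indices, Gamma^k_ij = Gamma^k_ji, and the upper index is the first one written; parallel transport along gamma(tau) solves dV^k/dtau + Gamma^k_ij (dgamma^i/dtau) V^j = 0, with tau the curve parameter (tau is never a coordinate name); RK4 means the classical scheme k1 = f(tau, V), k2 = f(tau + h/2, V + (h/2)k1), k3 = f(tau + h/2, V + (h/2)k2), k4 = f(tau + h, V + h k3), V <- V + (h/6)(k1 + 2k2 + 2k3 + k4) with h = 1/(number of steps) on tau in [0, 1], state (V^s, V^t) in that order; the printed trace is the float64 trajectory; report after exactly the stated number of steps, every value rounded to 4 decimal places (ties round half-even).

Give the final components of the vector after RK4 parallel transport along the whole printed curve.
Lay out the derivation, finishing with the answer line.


gamma'(tau) = (-2*tau, 0); f(tau, V)^k = -Gamma^k_ij(gamma(tau)) gamma'^i(tau) V^j; h = 1/2; intermediate values shown to 6 dp
curve data and Christoffel symbols at the stage parameters:
  tau = 0.000000: gamma = (0.000000, 0.125000), gamma' = (0.000000, 0.000000); Gamma_sss = 0.000000, Gamma_sst = 0.000000, Gamma_stt = 0.000000, Gamma_tss = 0.000000, Gamma_tst = 0.000000, Gamma_ttt = 0.000000
  tau = 0.250000: gamma = (-0.062500, 0.125000), gamma' = (-0.500000, 0.000000); Gamma_sss = 0.000000, Gamma_sst = 0.000000, Gamma_stt = 0.000000, Gamma_tss = 0.000000, Gamma_tst = 0.000000, Gamma_ttt = 0.000000
  tau = 0.500000: gamma = (-0.250000, 0.125000), gamma' = (-1.000000, 0.000000); Gamma_sss = 0.000000, Gamma_sst = 0.000000, Gamma_stt = 0.000000, Gamma_tss = 0.000000, Gamma_tst = 0.000000, Gamma_ttt = 0.000000
  tau = 0.750000: gamma = (-0.562500, 0.125000), gamma' = (-1.500000, 0.000000); Gamma_sss = 0.000000, Gamma_sst = 0.000000, Gamma_stt = 0.000000, Gamma_tss = 0.000000, Gamma_tst = 0.000000, Gamma_ttt = 0.000000
  tau = 1.000000: gamma = (-1.000000, 0.125000), gamma' = (-2.000000, 0.000000); Gamma_sss = 0.000000, Gamma_sst = 0.000000, Gamma_stt = 0.000000, Gamma_tss = 0.000000, Gamma_tst = 0.000000, Gamma_ttt = 0.000000
step 0: V^s = -0.1250, V^t = 1.5000
step 1: k1 = (0.000000, 0.000000), k2 = (0.000000, 0.000000), k3 = (0.000000, 0.000000), k4 = (0.000000, 0.000000); V <- V + (h/6)(k1 + 2k2 + 2k3 + k4): V^s = -0.1250, V^t = 1.5000
step 2: k1 = (0.000000, 0.000000), k2 = (0.000000, 0.000000), k3 = (0.000000, 0.000000), k4 = (0.000000, 0.000000); V <- V + (h/6)(k1 + 2k2 + 2k3 + k4): V^s = -0.1250, V^t = 1.5000

Answer: V^s = -0.1250, V^t = 1.5000


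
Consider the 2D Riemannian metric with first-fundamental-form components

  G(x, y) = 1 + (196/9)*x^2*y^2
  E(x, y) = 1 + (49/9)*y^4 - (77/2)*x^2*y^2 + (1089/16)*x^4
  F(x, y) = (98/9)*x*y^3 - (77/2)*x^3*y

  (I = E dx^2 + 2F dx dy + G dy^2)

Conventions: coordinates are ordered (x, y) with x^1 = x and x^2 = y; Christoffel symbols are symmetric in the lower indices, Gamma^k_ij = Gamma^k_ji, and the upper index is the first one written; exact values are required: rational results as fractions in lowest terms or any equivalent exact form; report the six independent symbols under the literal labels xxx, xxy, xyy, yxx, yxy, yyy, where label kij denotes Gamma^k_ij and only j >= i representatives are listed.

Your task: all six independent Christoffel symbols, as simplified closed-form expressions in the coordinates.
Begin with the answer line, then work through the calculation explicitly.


Answer: Gamma_xxx = (19602*x^3 - 5544*x*y^2)/(9801*x^4 - 2408*x^2*y^2 + 784*y^4 + 144), Gamma_xxy = (-5544*x^2*y + 1568*y^3)/(9801*x^4 - 2408*x^2*y^2 + 784*y^4 + 144), Gamma_xyy = (-5544*x^3 + 1568*x*y^2)/(9801*x^4 - 2408*x^2*y^2 + 784*y^4 + 144), Gamma_yxx = -11088*x^2*y/(9801*x^4 - 2408*x^2*y^2 + 784*y^4 + 144), Gamma_yxy = 3136*x*y^2/(9801*x^4 - 2408*x^2*y^2 + 784*y^4 + 144), Gamma_yyy = 3136*x^2*y/(9801*x^4 - 2408*x^2*y^2 + 784*y^4 + 144)

E = 1 + (49/9)*y^4 - (77/2)*x^2*y^2 + (1089/16)*x^4; F = (98/9)*x*y^3 - (77/2)*x^3*y; G = 1 + (196/9)*x^2*y^2
Gamma^k_ij = (1/2) g^{kl} (d_i g_jl + d_j g_il - d_l g_ij), with g^inv = (1/(EG-F^2)) [[G, -F], [-F, E]]
first partials: E_x = -77*x*y^2 + (1089/4)*x^3, E_y = (196/9)*y^3 - 77*x^2*y, F_x = (98/9)*y^3 - (231/2)*x^2*y, F_y = (98/3)*x*y^2 - (77/2)*x^3, G_x = (392/9)*x*y^2, G_y = (392/9)*x^2*y
D = EG - F^2 = 1 + (49/9)*y^4 - (301/18)*x^2*y^2 + (1089/16)*x^4
expanded: Gamma^x_xx = (G E_x - 2F F_x + F E_y)/(2D), Gamma^x_xy = (G E_y - F G_x)/(2D), Gamma^x_yy = (2G F_y - G G_x - F G_y)/(2D), Gamma^y_xx = (2E F_x - E E_y - F E_x)/(2D), Gamma^y_xy = (E G_x - F E_y)/(2D), Gamma^y_yy = (E G_y - 2F F_y + F G_x)/(2D); substitute and cancel common factors


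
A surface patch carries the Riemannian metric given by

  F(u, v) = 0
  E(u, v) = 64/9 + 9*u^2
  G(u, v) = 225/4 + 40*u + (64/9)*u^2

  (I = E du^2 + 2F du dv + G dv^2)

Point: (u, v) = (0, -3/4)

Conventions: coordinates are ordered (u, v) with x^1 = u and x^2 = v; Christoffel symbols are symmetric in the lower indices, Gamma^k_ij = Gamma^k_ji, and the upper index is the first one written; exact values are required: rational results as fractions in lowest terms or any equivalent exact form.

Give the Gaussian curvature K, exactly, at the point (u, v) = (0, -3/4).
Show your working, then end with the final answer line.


E = 64/9, F = 0, G = 225/4, EG - F^2 = 400 at the point
E_u = 0, E_v = 0, F_u = 0, F_v = 0, G_u = 40, G_v = 0
E_vv = 0, F_uv = 0, G_uu = 128/9
Compute both Brioschi determinants and normalise by (EG - F^2)^2.
M1 = [[-E_vv/2 + F_uv - G_uu/2, E_u/2, F_u - E_v/2], [F_v - G_u/2, E, F], [G_v/2, F, G]] = [[-64/9, 0, 0], [-20, 64/9, 0], [0, 0, 225/4]]; det M1 = -25600/9
M2 = [[0, E_v/2, G_u/2], [E_v/2, E, F], [G_u/2, F, G]] = [[0, 0, 20], [0, 64/9, 0], [20, 0, 225/4]]; det M2 = -25600/9
det M1 - det M2 = 0; K = 0 / (400)^2 = 0

Answer: K = 0


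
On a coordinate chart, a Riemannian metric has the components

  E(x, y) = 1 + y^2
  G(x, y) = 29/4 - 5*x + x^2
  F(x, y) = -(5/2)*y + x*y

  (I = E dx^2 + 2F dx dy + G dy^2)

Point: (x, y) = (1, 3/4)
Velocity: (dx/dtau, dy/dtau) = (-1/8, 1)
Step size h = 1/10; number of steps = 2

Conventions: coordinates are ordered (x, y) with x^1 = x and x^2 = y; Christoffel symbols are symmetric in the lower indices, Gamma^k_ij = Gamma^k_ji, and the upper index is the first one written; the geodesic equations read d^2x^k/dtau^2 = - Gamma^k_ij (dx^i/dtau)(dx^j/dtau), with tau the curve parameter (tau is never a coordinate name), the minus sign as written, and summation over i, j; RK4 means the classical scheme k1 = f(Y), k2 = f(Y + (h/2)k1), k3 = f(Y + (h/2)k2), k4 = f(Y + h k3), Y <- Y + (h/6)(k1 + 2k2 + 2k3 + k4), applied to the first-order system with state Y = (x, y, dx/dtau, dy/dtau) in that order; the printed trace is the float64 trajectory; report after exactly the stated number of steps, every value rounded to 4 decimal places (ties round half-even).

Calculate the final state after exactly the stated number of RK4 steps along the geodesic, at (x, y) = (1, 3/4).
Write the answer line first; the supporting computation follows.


Answer: x = 0.9760, y = 0.9481, dx/dtau = -0.1150, dy/dtau = 0.9820

f(Y) = (dx/dtau, dy/dtau, -Gamma^x_ij Y'^i Y'^j, -Gamma^y_ij Y'^i Y'^j) with the Gammas evaluated at the stage position; h = 0.100000; intermediate values shown to 6 dp
step 0: x = 1.0000, y = 0.7500, dx/dtau = -0.1250, dy/dtau = 1.0000
step 1:
  k1: at (x, y) = (1.000000, 0.750000), (dx/dtau, dy/dtau) = (-0.125000, 1.000000); Gamma_xxx = 0.000000, Gamma_xxy = 0.196721, Gamma_xyy = 0.000000, Gamma_yxx = 0.000000, Gamma_yxy = -0.393443, Gamma_yyy = 0.000000; k1 = (-0.125000, 1.000000, 0.049180, -0.098361)
  k2: at (x, y) = (0.993750, 0.800000), (dx/dtau, dy/dtau) = (-0.122541, 0.995082); Gamma_xxx = 0.000000, Gamma_xxy = 0.204667, Gamma_xyy = 0.000000, Gamma_yxx = 0.000000, Gamma_yxy = -0.385350, Gamma_yyy = 0.000000; k2 = (-0.122541, 0.995082, 0.049913, -0.093978)
  k3: at (x, y) = (0.993873, 0.799754), (dx/dtau, dy/dtau) = (-0.122504, 0.995301); Gamma_xxx = 0.000000, Gamma_xxy = 0.204644, Gamma_xyy = 0.000000, Gamma_yxx = 0.000000, Gamma_yxy = -0.385393, Gamma_yyy = 0.000000; k3 = (-0.122504, 0.995301, 0.049904, -0.093981)
  k4: at (x, y) = (0.987750, 0.849530), (dx/dtau, dy/dtau) = (-0.120010, 0.990602); Gamma_xxx = 0.000000, Gamma_xxy = 0.211927, Gamma_xyy = 0.000000, Gamma_yxx = 0.000000, Gamma_yxy = -0.377251, Gamma_yyy = 0.000000; k4 = (-0.120010, 0.990602, 0.050388, -0.089697)
  Y <- Y + (h/6)(k1 + 2k2 + 2k3 + k4): x = 0.9877, y = 0.8495, dx/dtau = -0.1200, dy/dtau = 0.9906
step 2:
  k1: at (x, y) = (0.987748, 0.849523), (dx/dtau, dy/dtau) = (-0.120013, 0.990600); Gamma_xxx = 0.000000, Gamma_xxy = 0.211925, Gamma_xyy = 0.000000, Gamma_yxx = 0.000000, Gamma_yxy = -0.377252, Gamma_yyy = 0.000000; k1 = (-0.120013, 0.990600, 0.050390, -0.089699)
  k2: at (x, y) = (0.981748, 0.899053), (dx/dtau, dy/dtau) = (-0.117494, 0.986115); Gamma_xxx = 0.000000, Gamma_xxy = 0.218568, Gamma_xyy = 0.000000, Gamma_yxx = 0.000000, Gamma_yxy = -0.369100, Gamma_yyy = 0.000000; k2 = (-0.117494, 0.986115, 0.050648, -0.085530)
  k3: at (x, y) = (0.981874, 0.898829), (dx/dtau, dy/dtau) = (-0.117481, 0.986324); Gamma_xxx = 0.000000, Gamma_xxy = 0.218555, Gamma_xyy = 0.000000, Gamma_yxx = 0.000000, Gamma_yxy = -0.369140, Gamma_yyy = 0.000000; k3 = (-0.117481, 0.986324, 0.050650, -0.085548)
  k4: at (x, y) = (0.976000, 0.948155), (dx/dtau, dy/dtau) = (-0.114948, 0.982046); Gamma_xxx = 0.000000, Gamma_xxy = 0.224598, Gamma_xyy = 0.000000, Gamma_yxx = 0.000000, Gamma_yxy = -0.361003, Gamma_yyy = 0.000000; k4 = (-0.114948, 0.982046, 0.050707, -0.081503)
  Y <- Y + (h/6)(k1 + 2k2 + 2k3 + k4): x = 0.9760, y = 0.9481, dx/dtau = -0.1150, dy/dtau = 0.9820


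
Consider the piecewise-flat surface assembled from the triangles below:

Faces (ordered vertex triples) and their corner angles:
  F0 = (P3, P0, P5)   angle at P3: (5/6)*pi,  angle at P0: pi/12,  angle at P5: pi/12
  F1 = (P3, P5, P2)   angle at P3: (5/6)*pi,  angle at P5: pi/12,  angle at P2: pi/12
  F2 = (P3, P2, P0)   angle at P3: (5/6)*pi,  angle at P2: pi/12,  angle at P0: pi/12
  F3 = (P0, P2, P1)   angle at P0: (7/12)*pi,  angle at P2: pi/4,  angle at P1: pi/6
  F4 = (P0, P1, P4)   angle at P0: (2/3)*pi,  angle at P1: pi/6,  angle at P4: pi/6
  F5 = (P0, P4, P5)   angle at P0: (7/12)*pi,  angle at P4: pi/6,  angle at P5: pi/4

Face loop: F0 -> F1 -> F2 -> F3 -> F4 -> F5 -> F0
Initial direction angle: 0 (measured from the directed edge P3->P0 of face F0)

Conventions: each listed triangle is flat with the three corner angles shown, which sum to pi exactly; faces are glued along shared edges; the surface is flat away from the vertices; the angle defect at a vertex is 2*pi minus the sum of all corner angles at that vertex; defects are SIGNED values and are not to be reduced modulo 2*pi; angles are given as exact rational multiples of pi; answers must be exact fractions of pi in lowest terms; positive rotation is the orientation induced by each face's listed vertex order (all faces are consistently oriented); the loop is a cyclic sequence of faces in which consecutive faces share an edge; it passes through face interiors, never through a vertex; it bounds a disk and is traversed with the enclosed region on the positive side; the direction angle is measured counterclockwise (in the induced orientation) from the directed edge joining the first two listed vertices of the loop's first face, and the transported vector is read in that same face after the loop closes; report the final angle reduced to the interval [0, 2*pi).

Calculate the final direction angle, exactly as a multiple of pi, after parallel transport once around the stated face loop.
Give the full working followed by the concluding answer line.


enclosed vertex P0: corner angles sum to 2*pi, defect = 2*pi - 2*pi = 0
enclosed vertex P3: corner angles sum to (5/2)*pi, defect = 2*pi - (5/2)*pi = -pi/2
the rotation equals the total enclosed defect, so the final angle is initial + defects (mod 2*pi)
final angle = 0 - pi/2 = (3/2)*pi (mod 2*pi)

Answer: final direction angle = (3/2)*pi


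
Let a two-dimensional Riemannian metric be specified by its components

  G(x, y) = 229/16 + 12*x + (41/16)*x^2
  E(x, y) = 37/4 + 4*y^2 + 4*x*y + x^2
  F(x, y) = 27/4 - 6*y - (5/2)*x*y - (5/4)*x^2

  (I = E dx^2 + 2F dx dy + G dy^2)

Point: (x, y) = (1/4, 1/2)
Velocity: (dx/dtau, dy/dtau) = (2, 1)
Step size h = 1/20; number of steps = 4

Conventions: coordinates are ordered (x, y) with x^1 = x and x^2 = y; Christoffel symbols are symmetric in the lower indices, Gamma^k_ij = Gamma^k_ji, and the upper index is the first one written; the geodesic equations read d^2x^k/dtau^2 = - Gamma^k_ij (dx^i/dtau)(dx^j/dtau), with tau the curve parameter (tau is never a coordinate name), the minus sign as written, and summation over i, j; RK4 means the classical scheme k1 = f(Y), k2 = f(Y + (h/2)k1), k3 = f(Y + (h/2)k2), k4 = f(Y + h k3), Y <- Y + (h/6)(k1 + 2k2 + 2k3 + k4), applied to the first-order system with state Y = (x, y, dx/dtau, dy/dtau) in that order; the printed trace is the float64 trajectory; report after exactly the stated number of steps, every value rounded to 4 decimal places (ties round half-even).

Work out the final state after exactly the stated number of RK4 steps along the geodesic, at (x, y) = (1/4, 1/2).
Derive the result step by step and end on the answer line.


f(Y) = (dx/dtau, dy/dtau, -Gamma^x_ij Y'^i Y'^j, -Gamma^y_ij Y'^i Y'^j) with the Gammas evaluated at the stage position; h = 0.050000; intermediate values shown to 6 dp
step 0: x = 0.2500, y = 0.5000, dx/dtau = 2.0000, dy/dtau = 1.0000
step 1:
  k1: at (x, y) = (0.250000, 0.500000), (dx/dtau, dy/dtau) = (2.000000, 1.000000); Gamma_xxx = 0.205689, Gamma_xxy = 0.120320, Gamma_xyy = -1.304823, Gamma_yxx = -0.289938, Gamma_yxy = 0.356925, Gamma_yyy = 0.250871; k1 = (2.000000, 1.000000, 0.000789, -0.518819)
  k2: at (x, y) = (0.300000, 0.525000), (dx/dtau, dy/dtau) = (2.000020, 0.987030); Gamma_xxx = 0.205036, Gamma_xxy = 0.146591, Gamma_xyy = -1.282011, Gamma_yxx = -0.297459, Gamma_yxy = 0.348079, Gamma_yyy = 0.218607; k2 = (2.000020, 0.987030, -0.149956, -0.397384)
  k3: at (x, y) = (0.300000, 0.524676), (dx/dtau, dy/dtau) = (1.996251, 0.990065); Gamma_xxx = 0.205044, Gamma_xxy = 0.146426, Gamma_xyy = -1.282315, Gamma_yxx = -0.297369, Gamma_yxy = 0.348089, Gamma_yyy = 0.218814; k3 = (1.996251, 0.990065, -0.138937, -0.405409)
  k4: at (x, y) = (0.349813, 0.549503), (dx/dtau, dy/dtau) = (1.993053, 0.979730); Gamma_xxx = 0.203133, Gamma_xxy = 0.170653, Gamma_xyy = -1.260292, Gamma_yxx = -0.303799, Gamma_yxy = 0.340805, Gamma_yyy = 0.188769; k4 = (1.993053, 0.979730, -0.263631, -0.305372)
  Y <- Y + (h/6)(k1 + 2k2 + 2k3 + k4): x = 0.3499, y = 0.5494, dx/dtau = 1.9930, dy/dtau = 0.9798
step 2:
  k1: at (x, y) = (0.349880, 0.549449), (dx/dtau, dy/dtau) = (1.992995, 0.979752); Gamma_xxx = 0.203133, Gamma_xxy = 0.170643, Gamma_xyy = -1.260342, Gamma_yxx = -0.303784, Gamma_yxy = 0.340796, Gamma_yyy = 0.188781; k1 = (1.992995, 0.979752, -0.263440, -0.305483)
  k2: at (x, y) = (0.399705, 0.573943), (dx/dtau, dy/dtau) = (1.986409, 0.972115); Gamma_xxx = 0.200171, Gamma_xxy = 0.192958, Gamma_xyy = -1.239232, Gamma_yxx = -0.309266, Gamma_yxy = 0.334837, Gamma_yyy = 0.160829; k2 = (1.986409, 0.972115, -0.363965, -0.224828)
  k3: at (x, y) = (0.399540, 0.573752), (dx/dtau, dy/dtau) = (1.983896, 0.974131); Gamma_xxx = 0.200189, Gamma_xxy = 0.192839, Gamma_xyy = -1.239397, Gamma_yxx = -0.309221, Gamma_yxy = 0.334853, Gamma_yyy = 0.160980; k3 = (1.983896, 0.974131, -0.357160, -0.229970)
  k4: at (x, y) = (0.449075, 0.598156), (dx/dtau, dy/dtau) = (1.975137, 0.968253); Gamma_xxx = 0.196358, Gamma_xxy = 0.213450, Gamma_xyy = -1.218943, Gamma_yxx = -0.313984, Gamma_yxy = 0.330058, Gamma_yyy = 0.134894; k4 = (1.975137, 0.968253, -0.439666, -0.163989)
  Y <- Y + (h/6)(k1 + 2k2 + 2k3 + k4): x = 0.4491, y = 0.5981, dx/dtau = 1.9751, dy/dtau = 0.9683
step 3:
  k1: at (x, y) = (0.449119, 0.598120), (dx/dtau, dy/dtau) = (1.975117, 0.968260); Gamma_xxx = 0.196359, Gamma_xxy = 0.213445, Gamma_xyy = -1.218973, Gamma_yxx = -0.313974, Gamma_yxy = 0.330053, Gamma_yyy = 0.134901; k1 = (1.975117, 0.968260, -0.439586, -0.164035)
  k2: at (x, y) = (0.498497, 0.622327), (dx/dtau, dy/dtau) = (1.964127, 0.964159); Gamma_xxx = 0.191809, Gamma_xxy = 0.232467, Gamma_xyy = -1.199246, Gamma_yxx = -0.318114, Gamma_yxy = 0.326248, Gamma_yyy = 0.110570; k2 = (1.964127, 0.964159, -0.505600, -0.111218)
  k3: at (x, y) = (0.498223, 0.622224), (dx/dtau, dy/dtau) = (1.962477, 0.965479); Gamma_xxx = 0.191833, Gamma_xxy = 0.232378, Gamma_xyy = -1.199328, Gamma_yxx = -0.318100, Gamma_yxy = 0.326268, Gamma_yyy = 0.110685; k3 = (1.962477, 0.965479, -0.501443, -0.114452)
  k4: at (x, y) = (0.547243, 0.646394), (dx/dtau, dy/dtau) = (1.950045, 0.962537); Gamma_xxx = 0.186695, Gamma_xxy = 0.249969, Gamma_xyy = -1.180167, Gamma_yxx = -0.321769, Gamma_yxy = 0.323332, Gamma_yyy = 0.087937; k4 = (1.950045, 0.962537, -0.554924, -0.071671)
  Y <- Y + (h/6)(k1 + 2k2 + 2k3 + k4): x = 0.5473, y = 0.6464, dx/dtau = 1.9500, dy/dtau = 0.9625
step 4:
  k1: at (x, y) = (0.547273, 0.646371), (dx/dtau, dy/dtau) = (1.950045, 0.962534); Gamma_xxx = 0.186696, Gamma_xxy = 0.249966, Gamma_xyy = -1.180186, Gamma_yxx = -0.321763, Gamma_yxy = 0.323329, Gamma_yyy = 0.087941; k1 = (1.950045, 0.962534, -0.554902, -0.071682)
  k2: at (x, y) = (0.596024, 0.670434), (dx/dtau, dy/dtau) = (1.936173, 0.960742); Gamma_xxx = 0.181082, Gamma_xxy = 0.266225, Gamma_xyy = -1.161631, Gamma_yxx = -0.325027, Gamma_yxy = 0.321133, Gamma_yyy = 0.066679; k2 = (1.936173, 0.960742, -0.597060, -0.037818)
  k3: at (x, y) = (0.595677, 0.670389), (dx/dtau, dy/dtau) = (1.935119, 0.961589); Gamma_xxx = 0.181108, Gamma_xxy = 0.266155, Gamma_xyy = -1.161664, Gamma_yxx = -0.325033, Gamma_yxy = 0.321155, Gamma_yyy = 0.066771; k3 = (1.935119, 0.961589, -0.594571, -0.039799)
  k4: at (x, y) = (0.644028, 0.694450), (dx/dtau, dy/dtau) = (1.920317, 0.960544); Gamma_xxx = 0.175109, Gamma_xxy = 0.281203, Gamma_xyy = -1.143614, Gamma_yxx = -0.327992, Gamma_yxy = 0.319607, Gamma_yyy = 0.046862; k4 = (1.920317, 0.960544, -0.627968, -0.012789)
  Y <- Y + (h/6)(k1 + 2k2 + 2k3 + k4): x = 0.6440, y = 0.6944, dx/dtau = 1.9203, dy/dtau = 0.9605

Answer: x = 0.6440, y = 0.6944, dx/dtau = 1.9203, dy/dtau = 0.9605


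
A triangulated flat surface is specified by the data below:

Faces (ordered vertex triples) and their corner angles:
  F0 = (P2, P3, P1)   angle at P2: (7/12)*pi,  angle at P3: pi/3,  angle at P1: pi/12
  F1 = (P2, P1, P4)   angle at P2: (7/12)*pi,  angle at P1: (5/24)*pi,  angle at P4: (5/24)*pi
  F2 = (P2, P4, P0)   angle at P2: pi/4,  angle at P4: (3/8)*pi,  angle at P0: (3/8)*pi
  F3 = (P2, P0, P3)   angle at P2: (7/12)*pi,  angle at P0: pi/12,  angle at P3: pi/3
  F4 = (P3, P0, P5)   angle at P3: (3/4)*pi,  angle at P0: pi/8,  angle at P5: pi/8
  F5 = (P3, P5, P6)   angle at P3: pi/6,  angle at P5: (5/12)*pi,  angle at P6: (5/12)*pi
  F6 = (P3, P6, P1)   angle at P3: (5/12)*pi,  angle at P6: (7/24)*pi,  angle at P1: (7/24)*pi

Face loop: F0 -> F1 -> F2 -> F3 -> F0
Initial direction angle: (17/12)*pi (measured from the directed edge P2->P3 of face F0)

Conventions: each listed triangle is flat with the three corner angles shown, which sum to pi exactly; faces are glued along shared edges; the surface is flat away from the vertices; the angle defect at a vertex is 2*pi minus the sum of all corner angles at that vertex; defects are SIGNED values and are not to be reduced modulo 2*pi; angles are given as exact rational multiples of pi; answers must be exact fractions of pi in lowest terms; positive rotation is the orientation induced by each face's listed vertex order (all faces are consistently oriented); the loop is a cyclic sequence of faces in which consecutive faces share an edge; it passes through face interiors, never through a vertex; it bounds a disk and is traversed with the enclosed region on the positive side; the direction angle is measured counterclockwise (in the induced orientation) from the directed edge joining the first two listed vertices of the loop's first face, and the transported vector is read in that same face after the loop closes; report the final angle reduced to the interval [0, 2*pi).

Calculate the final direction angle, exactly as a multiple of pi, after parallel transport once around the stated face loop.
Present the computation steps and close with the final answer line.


enclosed vertex P2: corner angles sum to 2*pi, defect = 2*pi - 2*pi = 0
summing the enclosed defects onto the initial angle, mod 2*pi in the induced orientation:
final angle = (17/12)*pi + 0 = (17/12)*pi (mod 2*pi)

Answer: final direction angle = (17/12)*pi


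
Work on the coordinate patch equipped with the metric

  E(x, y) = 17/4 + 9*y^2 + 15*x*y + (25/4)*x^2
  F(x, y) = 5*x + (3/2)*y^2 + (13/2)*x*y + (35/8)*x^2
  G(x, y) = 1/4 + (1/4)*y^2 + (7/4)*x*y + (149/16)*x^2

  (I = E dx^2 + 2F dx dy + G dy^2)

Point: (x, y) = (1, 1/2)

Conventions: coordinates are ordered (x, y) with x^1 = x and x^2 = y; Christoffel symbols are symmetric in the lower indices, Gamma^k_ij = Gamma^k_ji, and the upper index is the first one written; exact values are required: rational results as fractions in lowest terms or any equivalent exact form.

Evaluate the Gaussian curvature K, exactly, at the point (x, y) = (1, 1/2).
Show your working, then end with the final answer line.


E = 81/4, F = 13, G = 21/2, EG - F^2 = 349/8 at the point
E_x = 20, E_y = 24, F_x = 17, F_y = 8, G_x = 39/2, G_y = 2
E_yy = 18, F_xy = 13/2, G_xx = 149/8
Using the Brioschi determinant formula for K from the metric derivatives:
M1 = [[-E_yy/2 + F_xy - G_xx/2, E_x/2, F_x - E_y/2], [F_y - G_x/2, E, F], [G_y/2, F, G]] = [[-189/16, 10, 5], [-7/4, 81/4, 13], [1, 13, 21/2]]; det M1 = -53321/128
M2 = [[0, E_y/2, G_x/2], [E_y/2, E, F], [G_x/2, F, G]] = [[0, 12, 39/4], [12, 81/4, 13], [39/4, 13, 21/2]]; det M2 = -25281/64
det M1 - det M2 = -2759/128; K = -2759/128 / (349/8)^2 = -2759/243602

Answer: K = -2759/243602


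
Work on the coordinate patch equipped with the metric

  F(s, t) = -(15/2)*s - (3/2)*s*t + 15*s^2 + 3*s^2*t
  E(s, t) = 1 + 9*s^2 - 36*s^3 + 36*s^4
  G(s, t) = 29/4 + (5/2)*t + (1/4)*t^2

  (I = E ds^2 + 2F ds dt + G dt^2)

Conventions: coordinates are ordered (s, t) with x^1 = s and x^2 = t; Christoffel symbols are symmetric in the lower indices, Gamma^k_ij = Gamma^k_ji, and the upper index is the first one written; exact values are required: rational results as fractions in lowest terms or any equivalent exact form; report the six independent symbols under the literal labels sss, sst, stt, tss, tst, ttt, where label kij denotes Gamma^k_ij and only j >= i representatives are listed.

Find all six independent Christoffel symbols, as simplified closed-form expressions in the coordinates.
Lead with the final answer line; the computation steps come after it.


Answer: Gamma_sss = (288*s^3 - 216*s^2 + 36*s)/(144*s^4 - 144*s^3 + 36*s^2 + t^2 + 10*t + 29), Gamma_sst = 0, Gamma_stt = (12*s^2 - 6*s)/(144*s^4 - 144*s^3 + 36*s^2 + t^2 + 10*t + 29), Gamma_tss = (24*s*t + 120*s - 6*t - 30)/(144*s^4 - 144*s^3 + 36*s^2 + t^2 + 10*t + 29), Gamma_tst = 0, Gamma_ttt = (t + 5)/(144*s^4 - 144*s^3 + 36*s^2 + t^2 + 10*t + 29)

E = 1 + 9*s^2 - 36*s^3 + 36*s^4; F = -(15/2)*s - (3/2)*s*t + 15*s^2 + 3*s^2*t; G = 29/4 + (5/2)*t + (1/4)*t^2
Gamma^k_ij = (1/2) g^{kl} (d_i g_jl + d_j g_il - d_l g_ij), with g^inv = (1/(EG-F^2)) [[G, -F], [-F, E]]
first partials: E_s = 18*s - 108*s^2 + 144*s^3, E_t = 0, F_s = -15/2 - (3/2)*t + 30*s + 6*s*t, F_t = -(3/2)*s + 3*s^2, G_s = 0, G_t = 5/2 + (1/2)*t
D = EG - F^2 = 29/4 + (5/2)*t + (1/4)*t^2 + 9*s^2 - 36*s^3 + 36*s^4
expanded: Gamma^s_ss = (G E_s - 2F F_s + F E_t)/(2D), Gamma^s_st = (G E_t - F G_s)/(2D), Gamma^s_tt = (2G F_t - G G_s - F G_t)/(2D), Gamma^t_ss = (2E F_s - E E_t - F E_s)/(2D), Gamma^t_st = (E G_s - F E_t)/(2D), Gamma^t_tt = (E G_t - 2F F_t + F G_s)/(2D); substitute and cancel common factors


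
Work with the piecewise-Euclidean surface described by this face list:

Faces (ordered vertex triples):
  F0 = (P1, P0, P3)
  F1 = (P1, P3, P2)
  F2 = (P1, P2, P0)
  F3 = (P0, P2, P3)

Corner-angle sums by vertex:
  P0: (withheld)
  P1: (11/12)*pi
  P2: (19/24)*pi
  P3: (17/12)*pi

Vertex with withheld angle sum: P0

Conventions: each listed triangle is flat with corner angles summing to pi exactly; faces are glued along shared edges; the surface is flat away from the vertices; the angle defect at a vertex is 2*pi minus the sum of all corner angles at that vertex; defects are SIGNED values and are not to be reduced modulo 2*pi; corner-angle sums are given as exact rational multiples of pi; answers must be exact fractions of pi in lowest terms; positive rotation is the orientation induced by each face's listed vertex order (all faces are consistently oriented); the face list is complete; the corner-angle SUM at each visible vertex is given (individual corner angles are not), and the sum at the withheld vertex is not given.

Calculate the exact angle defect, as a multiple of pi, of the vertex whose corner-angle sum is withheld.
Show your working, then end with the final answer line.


V = 4, E = 6, F = 4; chi = V - E + F = 2
Gauss-Bonnet: total defect = 2*pi*chi = 4*pi; visible defects sum to (23/8)*pi

Answer: defect(P0) = (9/8)*pi


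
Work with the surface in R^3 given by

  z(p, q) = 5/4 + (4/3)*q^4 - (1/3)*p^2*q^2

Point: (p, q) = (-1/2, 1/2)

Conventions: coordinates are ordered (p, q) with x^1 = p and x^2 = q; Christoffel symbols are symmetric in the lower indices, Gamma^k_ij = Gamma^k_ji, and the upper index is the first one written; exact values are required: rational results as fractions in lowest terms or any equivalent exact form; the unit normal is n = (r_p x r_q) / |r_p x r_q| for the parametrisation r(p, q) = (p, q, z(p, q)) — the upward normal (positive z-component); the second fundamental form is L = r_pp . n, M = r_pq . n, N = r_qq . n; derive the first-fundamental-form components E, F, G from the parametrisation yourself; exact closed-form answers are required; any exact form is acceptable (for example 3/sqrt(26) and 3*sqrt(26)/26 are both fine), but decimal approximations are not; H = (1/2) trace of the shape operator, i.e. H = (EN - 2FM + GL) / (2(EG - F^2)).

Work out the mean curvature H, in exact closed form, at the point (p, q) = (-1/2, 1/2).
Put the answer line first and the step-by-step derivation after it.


Answer: H = 1557*sqrt(194)/18818

z_p = 1/12, z_q = 7/12, z_pp = -1/6, z_pq = 1/3, z_qq = 23/6
E = 145/144, F = 7/144, G = 193/144; answer radicand W^2 = 97/72
unnormalised second-form numerators: l = -1/6, m = 1/3, n = 23/6; L = l/sqrt(97/72), and similarly M = m/sqrt(W^2), N = n/sqrt(W^2)
H = (E*n - 2*F*m + G*l) / (2*(EG - F^2)*sqrt(W^2)); E*n - 2*F*m + G*l = 173/48, EG - F^2 = 97/72, so H = (519/388)/sqrt(97/72)


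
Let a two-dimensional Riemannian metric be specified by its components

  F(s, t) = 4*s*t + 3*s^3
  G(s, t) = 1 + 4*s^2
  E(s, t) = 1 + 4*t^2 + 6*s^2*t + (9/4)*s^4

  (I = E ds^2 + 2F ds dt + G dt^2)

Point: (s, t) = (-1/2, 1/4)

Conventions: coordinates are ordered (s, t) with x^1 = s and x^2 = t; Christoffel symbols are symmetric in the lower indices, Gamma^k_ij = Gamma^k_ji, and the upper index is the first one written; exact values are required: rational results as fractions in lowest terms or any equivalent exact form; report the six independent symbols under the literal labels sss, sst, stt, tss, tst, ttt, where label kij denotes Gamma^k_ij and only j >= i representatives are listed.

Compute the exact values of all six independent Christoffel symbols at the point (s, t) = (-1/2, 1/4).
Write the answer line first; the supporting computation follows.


Answer: Gamma_sss = -28/59, Gamma_sst = 112/177, Gamma_stt = 0, Gamma_tss = 32/59, Gamma_tst = -128/177, Gamma_ttt = 0

E = 113/64, F = -7/8, G = 2 at the point
E_s = -21/8, E_t = 7/2, F_s = 13/4, F_t = -2, G_s = -4, G_t = 0
EG - F^2 = 177/64;  g^inv = (64/177) * [[2, 7/8], [7/8, 113/64]]
first-kind symbols [ij,l] = (1/2)(d_i g_jl + d_j g_il - d_l g_ij): [ss,s] = E_s/2 = -21/16, [ss,t] = F_s - E_t/2 = 3/2, [st,s] = E_t/2 = 7/4, [st,t] = G_s/2 = -2, [tt,s] = F_t - G_s/2 = 0, [tt,t] = G_t/2 = 0
Gamma^s_ij = (G*[ij,s] - F*[ij,t])/(EG - F^2), Gamma^t_ij = (E*[ij,t] - F*[ij,s])/(EG - F^2)


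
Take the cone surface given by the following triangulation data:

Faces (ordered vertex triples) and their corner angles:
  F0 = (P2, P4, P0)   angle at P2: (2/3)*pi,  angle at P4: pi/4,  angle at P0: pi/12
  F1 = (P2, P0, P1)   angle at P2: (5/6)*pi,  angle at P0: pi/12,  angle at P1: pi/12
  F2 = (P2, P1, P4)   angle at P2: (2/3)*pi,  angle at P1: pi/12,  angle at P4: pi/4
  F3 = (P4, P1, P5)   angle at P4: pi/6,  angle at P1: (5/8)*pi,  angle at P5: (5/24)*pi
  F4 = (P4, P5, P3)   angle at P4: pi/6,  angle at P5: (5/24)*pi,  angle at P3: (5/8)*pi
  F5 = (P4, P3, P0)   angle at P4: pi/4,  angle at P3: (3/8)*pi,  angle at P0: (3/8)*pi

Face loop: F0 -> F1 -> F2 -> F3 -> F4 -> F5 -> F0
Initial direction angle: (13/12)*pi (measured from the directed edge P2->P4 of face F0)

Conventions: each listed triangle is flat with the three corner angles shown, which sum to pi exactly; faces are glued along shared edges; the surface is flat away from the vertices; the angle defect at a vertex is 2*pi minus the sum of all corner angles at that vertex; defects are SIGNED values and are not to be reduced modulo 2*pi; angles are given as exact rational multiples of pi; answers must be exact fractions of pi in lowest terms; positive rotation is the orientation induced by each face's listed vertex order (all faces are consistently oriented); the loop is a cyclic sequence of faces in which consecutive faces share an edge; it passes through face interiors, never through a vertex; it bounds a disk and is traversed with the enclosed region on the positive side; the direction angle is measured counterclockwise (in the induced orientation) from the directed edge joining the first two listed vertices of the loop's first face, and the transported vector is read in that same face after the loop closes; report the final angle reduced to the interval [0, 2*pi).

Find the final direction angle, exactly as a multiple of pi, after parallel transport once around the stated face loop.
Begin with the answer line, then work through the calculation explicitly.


Answer: final direction angle = (11/6)*pi

enclosed vertex P2: corner angles sum to (13/6)*pi, defect = 2*pi - (13/6)*pi = -pi/6
enclosed vertex P4: corner angles sum to (13/12)*pi, defect = 2*pi - (13/12)*pi = (11/12)*pi
adding the enclosed defects to the starting angle (mod 2*pi, induced orientation) gives the holonomy
final angle = (13/12)*pi + (3/4)*pi = (11/6)*pi (mod 2*pi)


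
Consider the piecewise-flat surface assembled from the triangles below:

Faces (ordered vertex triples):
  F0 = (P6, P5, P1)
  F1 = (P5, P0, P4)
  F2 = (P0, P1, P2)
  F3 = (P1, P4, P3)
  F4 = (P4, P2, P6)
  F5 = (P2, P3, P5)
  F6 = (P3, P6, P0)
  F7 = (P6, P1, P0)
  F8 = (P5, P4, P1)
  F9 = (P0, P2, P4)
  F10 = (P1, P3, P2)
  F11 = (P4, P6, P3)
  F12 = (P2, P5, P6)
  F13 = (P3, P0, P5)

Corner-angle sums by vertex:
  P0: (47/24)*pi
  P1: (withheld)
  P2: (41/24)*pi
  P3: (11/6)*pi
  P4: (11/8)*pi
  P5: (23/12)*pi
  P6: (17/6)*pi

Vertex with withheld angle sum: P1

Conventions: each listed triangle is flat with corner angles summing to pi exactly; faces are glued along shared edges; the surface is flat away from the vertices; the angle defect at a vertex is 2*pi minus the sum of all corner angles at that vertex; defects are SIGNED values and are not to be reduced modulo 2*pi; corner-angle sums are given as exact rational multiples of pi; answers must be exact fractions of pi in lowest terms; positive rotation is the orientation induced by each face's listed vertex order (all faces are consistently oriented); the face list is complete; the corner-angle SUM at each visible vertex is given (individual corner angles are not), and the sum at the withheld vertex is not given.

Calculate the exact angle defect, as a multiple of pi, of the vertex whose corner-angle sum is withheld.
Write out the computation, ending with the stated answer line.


V = 7, E = 21, F = 14; chi = V - E + F = 0
Gauss-Bonnet: total defect = 2*pi*chi = 0; visible defects sum to (3/8)*pi

Answer: defect(P1) = (-3/8)*pi


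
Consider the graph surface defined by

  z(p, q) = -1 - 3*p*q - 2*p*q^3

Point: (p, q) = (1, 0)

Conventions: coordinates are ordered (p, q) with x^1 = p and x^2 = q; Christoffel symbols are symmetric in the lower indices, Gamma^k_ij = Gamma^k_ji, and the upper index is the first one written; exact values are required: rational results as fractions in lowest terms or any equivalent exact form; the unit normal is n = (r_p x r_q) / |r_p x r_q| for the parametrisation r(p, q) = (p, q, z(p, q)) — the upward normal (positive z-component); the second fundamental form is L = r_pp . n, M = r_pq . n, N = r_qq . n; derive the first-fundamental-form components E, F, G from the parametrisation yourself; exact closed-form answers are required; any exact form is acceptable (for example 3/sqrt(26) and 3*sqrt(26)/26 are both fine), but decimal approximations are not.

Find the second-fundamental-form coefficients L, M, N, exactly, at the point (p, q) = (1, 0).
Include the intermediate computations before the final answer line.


z_p = 0, z_q = -3, z_pp = 0, z_pq = -3, z_qq = 0
E = 1, F = 0, G = 10; answer radicand W^2 = 10
unnormalised second-form numerators: l = 0, m = -3, n = 0; L = l/sqrt(10), and similarly M = m/sqrt(W^2), N = n/sqrt(W^2)

Answer: L = 0, M = -3*sqrt(10)/10, N = 0


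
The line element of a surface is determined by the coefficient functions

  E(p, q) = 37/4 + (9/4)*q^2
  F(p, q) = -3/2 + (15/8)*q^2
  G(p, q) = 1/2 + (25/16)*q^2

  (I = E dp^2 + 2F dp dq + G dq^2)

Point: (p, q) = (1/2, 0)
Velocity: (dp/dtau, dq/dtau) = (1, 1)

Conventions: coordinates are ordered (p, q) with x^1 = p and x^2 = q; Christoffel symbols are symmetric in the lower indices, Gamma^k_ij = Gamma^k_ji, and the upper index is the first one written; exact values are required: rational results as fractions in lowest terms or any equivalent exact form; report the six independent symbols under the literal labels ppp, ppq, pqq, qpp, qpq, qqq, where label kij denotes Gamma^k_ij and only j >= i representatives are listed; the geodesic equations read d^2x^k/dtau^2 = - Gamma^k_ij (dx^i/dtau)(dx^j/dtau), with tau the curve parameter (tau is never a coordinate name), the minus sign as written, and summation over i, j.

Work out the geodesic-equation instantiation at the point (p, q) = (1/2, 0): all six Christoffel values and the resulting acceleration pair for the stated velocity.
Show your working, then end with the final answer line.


E = 37/4, F = -3/2, G = 1/2 at the point
E_p = 0, E_q = 0, F_p = 0, F_q = 0, G_p = 0, G_q = 0
EG - F^2 = 19/8;  g^inv = (8/19) * [[1/2, 3/2], [3/2, 37/4]]
first-kind symbols [ij,l] = (1/2)(d_i g_jl + d_j g_il - d_l g_ij): [pp,p] = E_p/2 = 0, [pp,q] = F_p - E_q/2 = 0, [pq,p] = E_q/2 = 0, [pq,q] = G_p/2 = 0, [qq,p] = F_q - G_p/2 = 0, [qq,q] = G_q/2 = 0
Gamma^p_ij = (G*[ij,p] - F*[ij,q])/(EG - F^2), Gamma^q_ij = (E*[ij,q] - F*[ij,p])/(EG - F^2)
Gamma_ppp = 0, Gamma_ppq = 0, Gamma_pqq = 0, Gamma_qpp = 0, Gamma_qpq = 0, Gamma_qqq = 0
d^2p/dtau^2 = -(Gamma_ppp*(1)^2 + 2*Gamma_ppq*(1)*(1) + Gamma_pqq*(1)^2) = 0
d^2q/dtau^2 = -(Gamma_qpp*(1)^2 + 2*Gamma_qpq*(1)*(1) + Gamma_qqq*(1)^2) = 0

Answer: Gamma_ppp = 0, Gamma_ppq = 0, Gamma_pqq = 0, Gamma_qpp = 0, Gamma_qpq = 0, Gamma_qqq = 0; accelerations (d^2p/dtau^2, d^2q/dtau^2) = (0, 0)
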